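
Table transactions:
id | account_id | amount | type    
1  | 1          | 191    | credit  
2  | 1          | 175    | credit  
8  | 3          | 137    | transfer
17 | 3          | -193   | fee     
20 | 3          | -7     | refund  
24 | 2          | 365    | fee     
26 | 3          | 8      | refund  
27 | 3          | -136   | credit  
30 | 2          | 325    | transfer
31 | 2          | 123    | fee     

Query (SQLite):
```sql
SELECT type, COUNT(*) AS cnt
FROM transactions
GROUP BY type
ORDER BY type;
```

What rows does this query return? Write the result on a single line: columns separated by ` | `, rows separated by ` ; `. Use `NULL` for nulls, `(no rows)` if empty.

Partition transactions by type; compute COUNT(*) within each group.
  credit: ids {1, 2, 27} → COUNT(*)=3
  fee: ids {17, 24, 31} → COUNT(*)=3
  refund: ids {20, 26} → COUNT(*)=2
  transfer: ids {8, 30} → COUNT(*)=2

credit | 3 ; fee | 3 ; refund | 2 ; transfer | 2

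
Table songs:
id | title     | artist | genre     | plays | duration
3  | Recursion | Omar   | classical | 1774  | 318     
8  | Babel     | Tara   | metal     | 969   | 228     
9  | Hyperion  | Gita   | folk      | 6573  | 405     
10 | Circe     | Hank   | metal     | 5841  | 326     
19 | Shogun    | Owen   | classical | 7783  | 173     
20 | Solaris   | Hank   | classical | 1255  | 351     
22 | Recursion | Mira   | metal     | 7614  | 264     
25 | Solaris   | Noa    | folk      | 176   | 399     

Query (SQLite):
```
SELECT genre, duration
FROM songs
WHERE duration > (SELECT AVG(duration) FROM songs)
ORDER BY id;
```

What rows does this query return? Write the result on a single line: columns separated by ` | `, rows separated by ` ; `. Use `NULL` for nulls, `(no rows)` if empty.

classical | 318 ; folk | 405 ; metal | 326 ; classical | 351 ; folk | 399

Scalar subquery: AVG(duration) over all songs rows = 308.0.
Keep rows where duration > that value.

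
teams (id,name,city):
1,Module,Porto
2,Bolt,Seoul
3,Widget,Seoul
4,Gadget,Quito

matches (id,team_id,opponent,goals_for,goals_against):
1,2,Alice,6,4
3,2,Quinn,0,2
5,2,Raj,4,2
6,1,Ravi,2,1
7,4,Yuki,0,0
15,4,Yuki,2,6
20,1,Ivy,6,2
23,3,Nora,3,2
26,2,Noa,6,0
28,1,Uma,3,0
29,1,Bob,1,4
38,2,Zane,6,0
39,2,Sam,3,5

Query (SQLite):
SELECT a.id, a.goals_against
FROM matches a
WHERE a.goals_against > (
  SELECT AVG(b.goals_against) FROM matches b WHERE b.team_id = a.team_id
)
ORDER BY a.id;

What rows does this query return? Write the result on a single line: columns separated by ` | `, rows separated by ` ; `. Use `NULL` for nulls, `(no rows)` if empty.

1 | 4 ; 15 | 6 ; 20 | 2 ; 29 | 4 ; 39 | 5

For each matches row a, compute AVG(goals_against) over rows sharing a.team_id.
Keep row a if a.goals_against > that per-group AVG.
  team_id=1: AVG(goals_against) = 1.75
  team_id=2: AVG(goals_against) = 2.166667
  team_id=3: AVG(goals_against) = 2.0
  team_id=4: AVG(goals_against) = 3.0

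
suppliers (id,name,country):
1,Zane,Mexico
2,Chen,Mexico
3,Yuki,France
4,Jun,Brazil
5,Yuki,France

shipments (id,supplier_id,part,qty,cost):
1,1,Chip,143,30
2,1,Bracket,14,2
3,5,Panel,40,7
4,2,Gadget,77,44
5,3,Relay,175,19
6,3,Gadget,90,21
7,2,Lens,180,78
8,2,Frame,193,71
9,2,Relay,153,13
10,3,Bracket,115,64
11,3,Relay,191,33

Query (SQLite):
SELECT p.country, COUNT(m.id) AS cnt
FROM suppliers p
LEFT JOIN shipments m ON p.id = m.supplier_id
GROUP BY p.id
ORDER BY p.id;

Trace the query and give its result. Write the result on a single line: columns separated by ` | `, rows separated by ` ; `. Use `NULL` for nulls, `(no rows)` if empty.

Mexico | 2 ; Mexico | 4 ; France | 4 ; Brazil | 0 ; France | 1

LEFT JOIN keeps every suppliers row; unmatched ones get NULL for shipments columns.
Group by suppliers.id and compute COUNT(m.id). COUNT(col) of an all-NULL group is 0.
  1: ids {1, 2} → COUNT(m.id)=2
  2: ids {4, 7, 8, 9} → COUNT(m.id)=4
  3: ids {5, 6, 10, 11} → COUNT(m.id)=4
  4: ids {—} → COUNT(m.id)=0
  5: ids {3} → COUNT(m.id)=1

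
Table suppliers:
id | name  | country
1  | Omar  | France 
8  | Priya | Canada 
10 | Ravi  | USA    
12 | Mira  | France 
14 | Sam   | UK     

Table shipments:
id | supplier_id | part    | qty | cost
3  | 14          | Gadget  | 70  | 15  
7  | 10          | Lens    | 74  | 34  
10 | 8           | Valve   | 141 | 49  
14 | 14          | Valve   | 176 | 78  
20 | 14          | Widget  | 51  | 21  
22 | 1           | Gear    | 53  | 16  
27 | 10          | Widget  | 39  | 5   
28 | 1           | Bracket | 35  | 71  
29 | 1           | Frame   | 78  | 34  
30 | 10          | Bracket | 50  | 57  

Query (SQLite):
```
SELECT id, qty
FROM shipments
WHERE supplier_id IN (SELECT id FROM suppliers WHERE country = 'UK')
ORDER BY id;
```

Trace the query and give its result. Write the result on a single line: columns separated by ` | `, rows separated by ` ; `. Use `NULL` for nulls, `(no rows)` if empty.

Inner query: suppliers.id where country = 'UK'.
Outer: keep shipments rows whose supplier_id is in that set.
Inner query → {14}

3 | 70 ; 14 | 176 ; 20 | 51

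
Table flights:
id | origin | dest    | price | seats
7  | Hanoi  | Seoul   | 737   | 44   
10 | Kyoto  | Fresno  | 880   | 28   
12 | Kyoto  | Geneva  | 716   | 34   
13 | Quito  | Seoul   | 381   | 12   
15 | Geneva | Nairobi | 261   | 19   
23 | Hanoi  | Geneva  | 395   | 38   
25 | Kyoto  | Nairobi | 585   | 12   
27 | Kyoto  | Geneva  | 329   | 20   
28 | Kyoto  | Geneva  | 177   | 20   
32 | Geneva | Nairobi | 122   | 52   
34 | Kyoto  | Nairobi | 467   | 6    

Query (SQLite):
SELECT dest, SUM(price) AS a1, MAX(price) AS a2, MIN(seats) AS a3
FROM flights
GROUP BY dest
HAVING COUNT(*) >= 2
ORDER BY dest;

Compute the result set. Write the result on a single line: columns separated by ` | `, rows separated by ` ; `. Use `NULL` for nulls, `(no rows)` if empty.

Group flights by dest.
Per group compute: SUM(price), MAX(price), MIN(seats).
HAVING: drop groups with fewer than 2 rows.
  Fresno: ids {10} → SUM(price)=880, MAX(price)=880, MIN(seats)=28
  Geneva: ids {12, 23, 27, 28} → SUM(price)=1617, MAX(price)=716, MIN(seats)=20
  Nairobi: ids {15, 25, 32, 34} → SUM(price)=1435, MAX(price)=585, MIN(seats)=6
  Seoul: ids {7, 13} → SUM(price)=1118, MAX(price)=737, MIN(seats)=12

Geneva | 1617 | 716 | 20 ; Nairobi | 1435 | 585 | 6 ; Seoul | 1118 | 737 | 12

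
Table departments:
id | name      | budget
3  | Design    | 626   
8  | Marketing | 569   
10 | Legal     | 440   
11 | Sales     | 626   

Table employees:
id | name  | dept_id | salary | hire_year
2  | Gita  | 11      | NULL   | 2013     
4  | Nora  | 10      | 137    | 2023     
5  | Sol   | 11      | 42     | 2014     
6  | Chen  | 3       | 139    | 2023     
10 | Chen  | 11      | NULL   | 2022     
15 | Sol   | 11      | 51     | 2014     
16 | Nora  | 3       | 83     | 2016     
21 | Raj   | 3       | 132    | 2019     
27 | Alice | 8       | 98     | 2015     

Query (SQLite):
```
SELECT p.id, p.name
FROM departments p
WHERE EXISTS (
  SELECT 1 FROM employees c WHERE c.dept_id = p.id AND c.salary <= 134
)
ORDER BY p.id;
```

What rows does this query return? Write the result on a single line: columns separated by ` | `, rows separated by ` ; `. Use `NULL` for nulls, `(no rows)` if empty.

For each departments row, check whether any employees with matching dept_id has salary <= 134.
Keep rows where that is true.

3 | Design ; 8 | Marketing ; 11 | Sales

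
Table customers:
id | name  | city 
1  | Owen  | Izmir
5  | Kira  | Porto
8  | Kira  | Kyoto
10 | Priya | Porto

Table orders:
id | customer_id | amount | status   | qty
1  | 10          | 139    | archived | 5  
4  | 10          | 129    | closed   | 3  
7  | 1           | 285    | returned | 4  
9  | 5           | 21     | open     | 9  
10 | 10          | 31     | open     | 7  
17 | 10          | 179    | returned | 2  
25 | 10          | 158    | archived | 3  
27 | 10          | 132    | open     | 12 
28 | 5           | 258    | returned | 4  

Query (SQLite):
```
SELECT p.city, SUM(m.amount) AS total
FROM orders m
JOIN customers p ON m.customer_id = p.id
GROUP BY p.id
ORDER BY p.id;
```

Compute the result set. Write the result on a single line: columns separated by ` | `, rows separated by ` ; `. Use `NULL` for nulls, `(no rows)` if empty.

Izmir | 285 ; Porto | 279 ; Porto | 768

Join each orders row to its customers via customer_id.
Group joined rows by customers.id; compute SUM(m.amount) per group.
  1: ids {7} → SUM(m.amount)=285
  5: ids {9, 28} → SUM(m.amount)=279
  10: ids {1, 4, 10, 17, 25, 27} → SUM(m.amount)=768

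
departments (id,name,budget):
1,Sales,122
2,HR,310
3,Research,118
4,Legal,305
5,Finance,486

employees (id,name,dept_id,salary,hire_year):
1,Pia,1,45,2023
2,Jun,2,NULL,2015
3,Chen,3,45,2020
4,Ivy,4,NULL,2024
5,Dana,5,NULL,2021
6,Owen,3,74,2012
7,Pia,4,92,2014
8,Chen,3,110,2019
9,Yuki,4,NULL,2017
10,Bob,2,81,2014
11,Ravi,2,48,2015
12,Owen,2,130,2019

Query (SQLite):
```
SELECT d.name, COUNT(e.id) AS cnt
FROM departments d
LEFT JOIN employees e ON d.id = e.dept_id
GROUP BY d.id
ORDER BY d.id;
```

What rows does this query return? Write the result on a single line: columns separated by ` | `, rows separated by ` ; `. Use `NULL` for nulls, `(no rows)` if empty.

Sales | 1 ; HR | 4 ; Research | 3 ; Legal | 3 ; Finance | 1

LEFT JOIN keeps every departments row; unmatched ones get NULL for employees columns.
Group by departments.id and compute COUNT(e.id). COUNT(col) of an all-NULL group is 0.
  1: ids {1} → COUNT(e.id)=1
  2: ids {2, 10, 11, 12} → COUNT(e.id)=4
  3: ids {3, 6, 8} → COUNT(e.id)=3
  4: ids {4, 7, 9} → COUNT(e.id)=3
  5: ids {5} → COUNT(e.id)=1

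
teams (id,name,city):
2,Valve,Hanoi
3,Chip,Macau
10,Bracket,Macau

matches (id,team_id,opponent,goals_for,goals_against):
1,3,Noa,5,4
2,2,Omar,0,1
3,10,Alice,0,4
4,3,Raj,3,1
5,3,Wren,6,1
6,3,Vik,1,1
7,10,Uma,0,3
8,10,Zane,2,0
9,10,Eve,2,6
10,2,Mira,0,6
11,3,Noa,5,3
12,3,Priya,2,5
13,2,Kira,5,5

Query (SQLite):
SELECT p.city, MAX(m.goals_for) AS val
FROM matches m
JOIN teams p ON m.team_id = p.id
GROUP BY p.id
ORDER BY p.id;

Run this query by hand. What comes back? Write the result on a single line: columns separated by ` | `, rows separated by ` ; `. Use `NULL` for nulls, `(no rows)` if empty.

Hanoi | 5 ; Macau | 6 ; Macau | 2

Join each matches row to its teams via team_id.
Group joined rows by teams.id; compute MAX(m.goals_for) per group.
  2: ids {2, 10, 13} → MAX(m.goals_for)=5
  3: ids {1, 4, 5, 6, 11, 12} → MAX(m.goals_for)=6
  10: ids {3, 7, 8, 9} → MAX(m.goals_for)=2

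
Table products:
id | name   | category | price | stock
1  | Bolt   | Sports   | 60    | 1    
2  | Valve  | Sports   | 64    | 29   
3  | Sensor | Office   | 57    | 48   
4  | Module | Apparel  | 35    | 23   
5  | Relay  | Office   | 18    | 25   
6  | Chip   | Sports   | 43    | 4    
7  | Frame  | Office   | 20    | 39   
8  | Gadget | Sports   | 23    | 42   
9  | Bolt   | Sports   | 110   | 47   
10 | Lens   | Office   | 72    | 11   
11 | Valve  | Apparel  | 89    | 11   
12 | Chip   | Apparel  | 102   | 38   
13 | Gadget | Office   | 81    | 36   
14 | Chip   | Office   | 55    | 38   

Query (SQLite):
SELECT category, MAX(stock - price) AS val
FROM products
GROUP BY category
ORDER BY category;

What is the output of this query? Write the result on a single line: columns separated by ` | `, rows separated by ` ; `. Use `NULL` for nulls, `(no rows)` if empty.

Apparel | -12 ; Office | 19 ; Sports | 19

For each row compute stock - price.
Group by category; take MAX of the expression per group.
  Apparel: ids {4, 11, 12} → MAX(stock - price)=-12
  Office: ids {3, 5, 7, 10, 13, 14} → MAX(stock - price)=19
  Sports: ids {1, 2, 6, 8, 9} → MAX(stock - price)=19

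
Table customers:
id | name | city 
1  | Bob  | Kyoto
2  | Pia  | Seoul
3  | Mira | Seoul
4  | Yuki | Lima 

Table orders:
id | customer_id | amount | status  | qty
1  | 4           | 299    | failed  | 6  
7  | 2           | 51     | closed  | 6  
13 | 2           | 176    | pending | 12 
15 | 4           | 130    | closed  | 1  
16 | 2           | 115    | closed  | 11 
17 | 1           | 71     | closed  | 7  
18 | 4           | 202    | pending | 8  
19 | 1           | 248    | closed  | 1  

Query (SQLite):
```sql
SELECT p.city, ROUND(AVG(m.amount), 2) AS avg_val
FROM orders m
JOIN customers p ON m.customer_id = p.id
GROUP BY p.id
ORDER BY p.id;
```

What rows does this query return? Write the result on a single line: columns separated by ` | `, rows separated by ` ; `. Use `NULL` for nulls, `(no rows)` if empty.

Kyoto | 159.5 ; Seoul | 114 ; Lima | 210.33

Join each orders row to its customers via customer_id.
Group joined rows by customers.id; compute ROUND(AVG(m.amount), 2) per group.
  1: ids {17, 19} → ROUND(AVG(m.amount), 2)=159.5
  2: ids {7, 13, 16} → ROUND(AVG(m.amount), 2)=114
  4: ids {1, 15, 18} → ROUND(AVG(m.amount), 2)=210.33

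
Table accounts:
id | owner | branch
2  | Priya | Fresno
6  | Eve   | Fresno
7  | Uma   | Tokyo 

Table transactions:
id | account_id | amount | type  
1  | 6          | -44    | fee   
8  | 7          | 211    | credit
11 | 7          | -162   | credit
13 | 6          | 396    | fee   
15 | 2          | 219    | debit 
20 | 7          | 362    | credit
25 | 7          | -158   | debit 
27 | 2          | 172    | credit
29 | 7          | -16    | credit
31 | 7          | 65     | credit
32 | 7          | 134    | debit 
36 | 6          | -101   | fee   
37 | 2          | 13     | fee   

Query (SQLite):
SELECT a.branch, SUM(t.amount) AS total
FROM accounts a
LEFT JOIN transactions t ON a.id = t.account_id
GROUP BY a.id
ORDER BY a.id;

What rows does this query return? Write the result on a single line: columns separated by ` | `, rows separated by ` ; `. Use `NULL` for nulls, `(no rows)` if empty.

LEFT JOIN keeps every accounts row; unmatched ones get NULL for transactions columns.
Group by accounts.id and compute SUM(t.amount). SUM over an all-NULL group is NULL.
  2: ids {15, 27, 37} → SUM(t.amount)=404
  6: ids {1, 13, 36} → SUM(t.amount)=251
  7: ids {8, 11, 20, 25, 29, 31, 32} → SUM(t.amount)=436

Fresno | 404 ; Fresno | 251 ; Tokyo | 436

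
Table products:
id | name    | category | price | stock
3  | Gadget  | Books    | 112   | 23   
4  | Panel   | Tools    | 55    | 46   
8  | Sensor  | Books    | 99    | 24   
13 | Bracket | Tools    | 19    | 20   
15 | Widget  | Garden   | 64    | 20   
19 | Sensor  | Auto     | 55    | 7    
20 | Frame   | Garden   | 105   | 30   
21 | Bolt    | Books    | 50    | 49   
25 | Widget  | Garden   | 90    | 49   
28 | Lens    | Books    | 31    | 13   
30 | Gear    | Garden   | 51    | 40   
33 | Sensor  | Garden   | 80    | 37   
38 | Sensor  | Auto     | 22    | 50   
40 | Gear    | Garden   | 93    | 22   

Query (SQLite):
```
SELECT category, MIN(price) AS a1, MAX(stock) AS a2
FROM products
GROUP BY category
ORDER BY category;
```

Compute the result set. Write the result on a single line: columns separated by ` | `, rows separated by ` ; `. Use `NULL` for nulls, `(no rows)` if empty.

Group products by category.
Per group compute: MIN(price), MAX(stock).
  Auto: ids {19, 38} → MIN(price)=22, MAX(stock)=50
  Books: ids {3, 8, 21, 28} → MIN(price)=31, MAX(stock)=49
  Garden: ids {15, 20, 25, 30, 33, 40} → MIN(price)=51, MAX(stock)=49
  Tools: ids {4, 13} → MIN(price)=19, MAX(stock)=46

Auto | 22 | 50 ; Books | 31 | 49 ; Garden | 51 | 49 ; Tools | 19 | 46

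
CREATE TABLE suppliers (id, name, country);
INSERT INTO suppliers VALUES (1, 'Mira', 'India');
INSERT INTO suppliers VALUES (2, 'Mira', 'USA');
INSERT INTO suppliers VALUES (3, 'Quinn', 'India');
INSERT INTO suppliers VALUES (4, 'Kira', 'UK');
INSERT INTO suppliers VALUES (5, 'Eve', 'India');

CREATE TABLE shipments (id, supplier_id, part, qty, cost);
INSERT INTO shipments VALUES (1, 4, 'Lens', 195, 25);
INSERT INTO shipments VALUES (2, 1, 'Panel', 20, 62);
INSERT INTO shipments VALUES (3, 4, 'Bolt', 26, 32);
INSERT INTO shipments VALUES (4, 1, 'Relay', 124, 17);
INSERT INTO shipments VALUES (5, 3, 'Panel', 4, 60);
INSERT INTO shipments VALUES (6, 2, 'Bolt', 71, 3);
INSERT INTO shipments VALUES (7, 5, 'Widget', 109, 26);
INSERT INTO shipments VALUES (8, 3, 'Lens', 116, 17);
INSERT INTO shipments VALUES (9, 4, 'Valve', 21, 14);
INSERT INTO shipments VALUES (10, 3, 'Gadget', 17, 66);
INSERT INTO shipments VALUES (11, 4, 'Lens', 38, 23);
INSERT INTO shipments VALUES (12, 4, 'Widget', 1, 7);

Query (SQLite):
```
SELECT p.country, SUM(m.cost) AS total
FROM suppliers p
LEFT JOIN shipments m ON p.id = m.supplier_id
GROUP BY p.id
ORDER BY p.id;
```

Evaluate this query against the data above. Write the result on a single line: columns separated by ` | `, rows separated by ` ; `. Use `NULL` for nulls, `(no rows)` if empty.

India | 79 ; USA | 3 ; India | 143 ; UK | 101 ; India | 26

LEFT JOIN keeps every suppliers row; unmatched ones get NULL for shipments columns.
Group by suppliers.id and compute SUM(m.cost). SUM over an all-NULL group is NULL.
  1: ids {2, 4} → SUM(m.cost)=79
  2: ids {6} → SUM(m.cost)=3
  3: ids {5, 8, 10} → SUM(m.cost)=143
  4: ids {1, 3, 9, 11, 12} → SUM(m.cost)=101
  5: ids {7} → SUM(m.cost)=26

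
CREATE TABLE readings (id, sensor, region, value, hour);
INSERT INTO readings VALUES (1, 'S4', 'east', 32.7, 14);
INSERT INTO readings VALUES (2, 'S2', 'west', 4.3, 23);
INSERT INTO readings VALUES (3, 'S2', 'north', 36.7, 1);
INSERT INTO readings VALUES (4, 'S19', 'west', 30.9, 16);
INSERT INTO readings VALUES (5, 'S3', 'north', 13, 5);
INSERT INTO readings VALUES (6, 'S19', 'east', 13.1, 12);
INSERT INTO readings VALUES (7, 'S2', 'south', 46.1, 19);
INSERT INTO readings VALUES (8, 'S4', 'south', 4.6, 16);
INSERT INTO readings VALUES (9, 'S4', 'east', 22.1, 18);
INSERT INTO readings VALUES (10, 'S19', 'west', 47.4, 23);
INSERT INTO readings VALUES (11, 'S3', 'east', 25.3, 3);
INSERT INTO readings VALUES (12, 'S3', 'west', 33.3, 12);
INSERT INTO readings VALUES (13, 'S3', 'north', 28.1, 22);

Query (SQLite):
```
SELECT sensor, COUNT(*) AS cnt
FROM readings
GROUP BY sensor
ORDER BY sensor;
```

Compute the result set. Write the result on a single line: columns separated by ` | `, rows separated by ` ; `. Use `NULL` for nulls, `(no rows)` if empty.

S19 | 3 ; S2 | 3 ; S3 | 4 ; S4 | 3

Partition readings by sensor; compute COUNT(*) within each group.
  S19: ids {4, 6, 10} → COUNT(*)=3
  S2: ids {2, 3, 7} → COUNT(*)=3
  S3: ids {5, 11, 12, 13} → COUNT(*)=4
  S4: ids {1, 8, 9} → COUNT(*)=3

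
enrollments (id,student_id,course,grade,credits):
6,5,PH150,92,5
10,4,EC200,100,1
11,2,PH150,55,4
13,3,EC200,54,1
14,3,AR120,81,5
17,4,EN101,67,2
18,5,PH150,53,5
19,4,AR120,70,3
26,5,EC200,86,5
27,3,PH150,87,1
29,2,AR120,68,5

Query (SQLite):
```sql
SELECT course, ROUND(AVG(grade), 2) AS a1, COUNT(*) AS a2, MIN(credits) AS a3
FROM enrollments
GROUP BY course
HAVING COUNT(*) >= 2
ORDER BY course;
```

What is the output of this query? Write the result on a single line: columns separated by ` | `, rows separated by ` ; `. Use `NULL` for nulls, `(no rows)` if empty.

AR120 | 73 | 3 | 3 ; EC200 | 80 | 3 | 1 ; PH150 | 71.75 | 4 | 1

Group enrollments by course.
Per group compute: ROUND(AVG(grade), 2), COUNT(*), MIN(credits).
HAVING: drop groups with fewer than 2 rows.
  AR120: ids {14, 19, 29} → ROUND(AVG(grade), 2)=73, COUNT(*)=3, MIN(credits)=3
  EC200: ids {10, 13, 26} → ROUND(AVG(grade), 2)=80, COUNT(*)=3, MIN(credits)=1
  EN101: ids {17} → ROUND(AVG(grade), 2)=67, COUNT(*)=1, MIN(credits)=2
  PH150: ids {6, 11, 18, 27} → ROUND(AVG(grade), 2)=71.75, COUNT(*)=4, MIN(credits)=1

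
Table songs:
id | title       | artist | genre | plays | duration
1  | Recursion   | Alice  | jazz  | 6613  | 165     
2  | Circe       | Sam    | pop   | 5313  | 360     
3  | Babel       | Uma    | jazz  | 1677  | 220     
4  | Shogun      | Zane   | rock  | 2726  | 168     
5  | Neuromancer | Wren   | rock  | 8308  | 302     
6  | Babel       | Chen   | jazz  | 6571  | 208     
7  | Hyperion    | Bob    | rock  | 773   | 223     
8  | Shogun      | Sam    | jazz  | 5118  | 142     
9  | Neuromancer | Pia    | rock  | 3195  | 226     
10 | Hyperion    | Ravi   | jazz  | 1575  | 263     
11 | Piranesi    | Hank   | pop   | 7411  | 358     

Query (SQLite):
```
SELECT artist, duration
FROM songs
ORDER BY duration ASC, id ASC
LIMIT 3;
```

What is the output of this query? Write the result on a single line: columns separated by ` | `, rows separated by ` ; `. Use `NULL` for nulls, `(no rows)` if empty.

Sam | 142 ; Alice | 165 ; Zane | 168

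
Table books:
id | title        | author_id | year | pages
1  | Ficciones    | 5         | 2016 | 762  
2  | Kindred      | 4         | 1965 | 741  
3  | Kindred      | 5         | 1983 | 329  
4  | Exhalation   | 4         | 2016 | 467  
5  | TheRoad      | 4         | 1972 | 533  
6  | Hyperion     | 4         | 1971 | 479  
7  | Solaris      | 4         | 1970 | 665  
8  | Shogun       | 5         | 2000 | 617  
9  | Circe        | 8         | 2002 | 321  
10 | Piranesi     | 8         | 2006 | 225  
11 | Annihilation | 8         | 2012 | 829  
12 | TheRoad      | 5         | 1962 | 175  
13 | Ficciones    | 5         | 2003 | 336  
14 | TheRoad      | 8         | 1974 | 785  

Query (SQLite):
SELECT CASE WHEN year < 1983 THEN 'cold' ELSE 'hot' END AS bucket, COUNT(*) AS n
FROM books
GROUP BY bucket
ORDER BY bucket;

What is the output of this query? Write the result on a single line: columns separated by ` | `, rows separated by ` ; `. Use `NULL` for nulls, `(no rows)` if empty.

cold | 6 ; hot | 8

Bucket rows by year < 1983 → 'cold' else 'hot'; count each bucket.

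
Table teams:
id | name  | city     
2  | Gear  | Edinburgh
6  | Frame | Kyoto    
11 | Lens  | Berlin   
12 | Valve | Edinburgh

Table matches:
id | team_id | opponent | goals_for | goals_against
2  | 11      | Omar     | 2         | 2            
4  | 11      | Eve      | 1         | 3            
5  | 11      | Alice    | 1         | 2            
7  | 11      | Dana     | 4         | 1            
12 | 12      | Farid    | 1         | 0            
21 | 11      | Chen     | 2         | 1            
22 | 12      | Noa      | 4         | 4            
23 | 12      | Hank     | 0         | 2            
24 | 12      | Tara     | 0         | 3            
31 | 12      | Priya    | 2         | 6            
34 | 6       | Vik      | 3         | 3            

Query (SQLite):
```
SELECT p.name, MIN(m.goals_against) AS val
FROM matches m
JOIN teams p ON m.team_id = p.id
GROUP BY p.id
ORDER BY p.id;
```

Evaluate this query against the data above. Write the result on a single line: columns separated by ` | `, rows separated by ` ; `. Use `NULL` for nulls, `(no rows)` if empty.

Join each matches row to its teams via team_id.
Group joined rows by teams.id; compute MIN(m.goals_against) per group.
  6: ids {34} → MIN(m.goals_against)=3
  11: ids {2, 4, 5, 7, 21} → MIN(m.goals_against)=1
  12: ids {12, 22, 23, 24, 31} → MIN(m.goals_against)=0

Frame | 3 ; Lens | 1 ; Valve | 0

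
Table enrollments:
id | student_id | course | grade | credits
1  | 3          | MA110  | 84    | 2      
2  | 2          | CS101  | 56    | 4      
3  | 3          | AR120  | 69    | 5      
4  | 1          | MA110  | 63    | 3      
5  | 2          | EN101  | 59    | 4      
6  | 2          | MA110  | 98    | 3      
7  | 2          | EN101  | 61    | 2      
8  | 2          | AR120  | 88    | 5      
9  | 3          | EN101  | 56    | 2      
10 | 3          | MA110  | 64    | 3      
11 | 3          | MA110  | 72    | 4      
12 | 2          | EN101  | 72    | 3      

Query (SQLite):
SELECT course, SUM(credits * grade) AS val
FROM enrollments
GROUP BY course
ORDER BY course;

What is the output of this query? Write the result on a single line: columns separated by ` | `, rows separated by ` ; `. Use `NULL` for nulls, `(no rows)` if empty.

AR120 | 785 ; CS101 | 224 ; EN101 | 686 ; MA110 | 1131

For each row compute credits * grade.
Group by course; take SUM of the expression per group.
  AR120: ids {3, 8} → SUM(credits * grade)=785
  CS101: ids {2} → SUM(credits * grade)=224
  EN101: ids {5, 7, 9, 12} → SUM(credits * grade)=686
  MA110: ids {1, 4, 6, 10, 11} → SUM(credits * grade)=1131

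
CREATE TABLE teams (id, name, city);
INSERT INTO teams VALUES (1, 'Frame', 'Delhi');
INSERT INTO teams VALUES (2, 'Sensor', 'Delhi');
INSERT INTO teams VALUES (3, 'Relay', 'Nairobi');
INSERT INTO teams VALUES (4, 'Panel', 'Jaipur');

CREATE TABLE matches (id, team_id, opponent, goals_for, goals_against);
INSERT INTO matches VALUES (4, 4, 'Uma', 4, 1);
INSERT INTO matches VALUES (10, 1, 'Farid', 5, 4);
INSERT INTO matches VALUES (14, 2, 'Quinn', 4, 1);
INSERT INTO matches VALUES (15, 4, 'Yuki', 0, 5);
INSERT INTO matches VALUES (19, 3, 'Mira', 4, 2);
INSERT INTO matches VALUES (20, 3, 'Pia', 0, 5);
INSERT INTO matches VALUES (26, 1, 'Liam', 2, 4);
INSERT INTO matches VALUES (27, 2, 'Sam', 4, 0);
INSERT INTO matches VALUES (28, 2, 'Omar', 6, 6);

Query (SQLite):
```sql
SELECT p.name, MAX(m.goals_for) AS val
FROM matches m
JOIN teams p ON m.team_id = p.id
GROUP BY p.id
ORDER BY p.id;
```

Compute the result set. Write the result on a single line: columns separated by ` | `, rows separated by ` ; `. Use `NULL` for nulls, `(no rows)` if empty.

Join each matches row to its teams via team_id.
Group joined rows by teams.id; compute MAX(m.goals_for) per group.
  1: ids {10, 26} → MAX(m.goals_for)=5
  2: ids {14, 27, 28} → MAX(m.goals_for)=6
  3: ids {19, 20} → MAX(m.goals_for)=4
  4: ids {4, 15} → MAX(m.goals_for)=4

Frame | 5 ; Sensor | 6 ; Relay | 4 ; Panel | 4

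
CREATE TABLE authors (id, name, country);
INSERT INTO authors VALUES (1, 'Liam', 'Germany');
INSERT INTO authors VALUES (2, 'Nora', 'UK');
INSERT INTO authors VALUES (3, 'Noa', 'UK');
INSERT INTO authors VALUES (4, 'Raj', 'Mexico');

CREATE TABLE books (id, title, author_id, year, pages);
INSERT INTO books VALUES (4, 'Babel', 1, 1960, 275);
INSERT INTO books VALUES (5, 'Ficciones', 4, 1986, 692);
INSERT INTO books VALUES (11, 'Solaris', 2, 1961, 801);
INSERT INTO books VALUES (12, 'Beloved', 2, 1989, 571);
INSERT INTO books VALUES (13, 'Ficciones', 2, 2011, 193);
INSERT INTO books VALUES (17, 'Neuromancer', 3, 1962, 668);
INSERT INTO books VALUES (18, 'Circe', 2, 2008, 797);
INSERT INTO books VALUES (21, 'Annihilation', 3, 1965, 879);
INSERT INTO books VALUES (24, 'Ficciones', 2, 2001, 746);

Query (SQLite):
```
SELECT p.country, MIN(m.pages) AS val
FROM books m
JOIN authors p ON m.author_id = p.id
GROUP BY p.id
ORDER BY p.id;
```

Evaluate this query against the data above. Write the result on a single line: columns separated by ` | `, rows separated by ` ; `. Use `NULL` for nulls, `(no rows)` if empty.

Germany | 275 ; UK | 193 ; UK | 668 ; Mexico | 692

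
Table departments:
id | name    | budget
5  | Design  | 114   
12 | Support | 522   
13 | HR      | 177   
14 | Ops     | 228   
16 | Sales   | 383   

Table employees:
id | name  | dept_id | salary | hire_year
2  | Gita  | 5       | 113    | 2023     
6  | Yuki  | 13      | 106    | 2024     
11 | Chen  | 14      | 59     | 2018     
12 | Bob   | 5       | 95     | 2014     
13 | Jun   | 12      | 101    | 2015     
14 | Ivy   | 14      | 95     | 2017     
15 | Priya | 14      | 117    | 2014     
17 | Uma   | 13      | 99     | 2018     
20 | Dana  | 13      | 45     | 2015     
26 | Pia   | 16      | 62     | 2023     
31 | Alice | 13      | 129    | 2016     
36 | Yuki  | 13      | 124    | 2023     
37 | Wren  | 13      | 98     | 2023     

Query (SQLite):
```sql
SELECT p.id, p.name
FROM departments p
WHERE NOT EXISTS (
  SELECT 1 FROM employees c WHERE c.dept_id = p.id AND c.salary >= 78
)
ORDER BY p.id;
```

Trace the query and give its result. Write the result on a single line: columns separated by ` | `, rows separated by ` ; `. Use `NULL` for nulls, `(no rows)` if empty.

For each departments row, check whether any employees with matching dept_id has salary >= 78.
Keep rows where that is false.

16 | Sales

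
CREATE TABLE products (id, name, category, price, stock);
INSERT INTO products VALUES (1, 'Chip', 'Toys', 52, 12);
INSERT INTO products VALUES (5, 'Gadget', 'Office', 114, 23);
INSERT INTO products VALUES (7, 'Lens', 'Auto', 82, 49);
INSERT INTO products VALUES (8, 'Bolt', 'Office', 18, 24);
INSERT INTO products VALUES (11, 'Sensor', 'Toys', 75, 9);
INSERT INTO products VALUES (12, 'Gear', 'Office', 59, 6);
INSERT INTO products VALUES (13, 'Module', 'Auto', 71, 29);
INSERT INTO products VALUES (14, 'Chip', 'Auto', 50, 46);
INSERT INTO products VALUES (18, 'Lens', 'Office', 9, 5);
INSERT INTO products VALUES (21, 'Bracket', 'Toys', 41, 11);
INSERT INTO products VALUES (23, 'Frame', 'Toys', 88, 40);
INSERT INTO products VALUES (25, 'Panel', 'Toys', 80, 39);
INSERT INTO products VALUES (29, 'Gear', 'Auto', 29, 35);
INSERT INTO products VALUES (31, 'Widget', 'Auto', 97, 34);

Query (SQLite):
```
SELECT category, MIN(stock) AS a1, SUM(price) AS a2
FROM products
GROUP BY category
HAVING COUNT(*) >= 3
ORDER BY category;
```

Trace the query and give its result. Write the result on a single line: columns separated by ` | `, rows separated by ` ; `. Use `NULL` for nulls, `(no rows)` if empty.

Group products by category.
Per group compute: MIN(stock), SUM(price).
HAVING: drop groups with fewer than 3 rows.
  Auto: ids {7, 13, 14, 29, 31} → MIN(stock)=29, SUM(price)=329
  Office: ids {5, 8, 12, 18} → MIN(stock)=5, SUM(price)=200
  Toys: ids {1, 11, 21, 23, 25} → MIN(stock)=9, SUM(price)=336

Auto | 29 | 329 ; Office | 5 | 200 ; Toys | 9 | 336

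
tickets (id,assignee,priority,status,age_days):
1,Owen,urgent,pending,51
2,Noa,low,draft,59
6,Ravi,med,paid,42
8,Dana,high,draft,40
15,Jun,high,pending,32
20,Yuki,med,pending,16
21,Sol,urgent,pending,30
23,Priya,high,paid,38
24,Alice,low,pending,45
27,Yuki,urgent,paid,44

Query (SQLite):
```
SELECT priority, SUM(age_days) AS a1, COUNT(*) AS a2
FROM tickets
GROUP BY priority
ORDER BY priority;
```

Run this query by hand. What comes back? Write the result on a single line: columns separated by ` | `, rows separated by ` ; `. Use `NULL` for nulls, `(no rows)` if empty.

Group tickets by priority.
Per group compute: SUM(age_days), COUNT(*).
  high: ids {8, 15, 23} → SUM(age_days)=110, COUNT(*)=3
  low: ids {2, 24} → SUM(age_days)=104, COUNT(*)=2
  med: ids {6, 20} → SUM(age_days)=58, COUNT(*)=2
  urgent: ids {1, 21, 27} → SUM(age_days)=125, COUNT(*)=3

high | 110 | 3 ; low | 104 | 2 ; med | 58 | 2 ; urgent | 125 | 3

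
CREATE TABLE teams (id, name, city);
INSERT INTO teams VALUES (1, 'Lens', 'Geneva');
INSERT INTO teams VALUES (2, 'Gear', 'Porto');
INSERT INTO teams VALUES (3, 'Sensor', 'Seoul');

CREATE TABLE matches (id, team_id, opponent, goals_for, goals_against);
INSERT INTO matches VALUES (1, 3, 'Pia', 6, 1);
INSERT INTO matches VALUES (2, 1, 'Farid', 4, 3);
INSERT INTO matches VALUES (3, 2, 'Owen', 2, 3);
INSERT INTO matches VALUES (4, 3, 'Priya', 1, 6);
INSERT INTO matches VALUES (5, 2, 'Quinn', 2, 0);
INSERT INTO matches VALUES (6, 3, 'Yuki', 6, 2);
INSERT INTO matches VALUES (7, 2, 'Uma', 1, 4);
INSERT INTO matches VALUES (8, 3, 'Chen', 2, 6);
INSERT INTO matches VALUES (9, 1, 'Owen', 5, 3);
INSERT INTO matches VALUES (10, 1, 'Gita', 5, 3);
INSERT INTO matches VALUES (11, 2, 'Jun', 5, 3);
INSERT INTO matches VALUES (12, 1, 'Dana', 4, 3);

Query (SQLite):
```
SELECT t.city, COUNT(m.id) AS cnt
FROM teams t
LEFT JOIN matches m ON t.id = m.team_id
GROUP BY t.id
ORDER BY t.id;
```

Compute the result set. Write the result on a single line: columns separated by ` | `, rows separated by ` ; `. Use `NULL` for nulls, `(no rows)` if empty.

Geneva | 4 ; Porto | 4 ; Seoul | 4

LEFT JOIN keeps every teams row; unmatched ones get NULL for matches columns.
Group by teams.id and compute COUNT(m.id). COUNT(col) of an all-NULL group is 0.
  1: ids {2, 9, 10, 12} → COUNT(m.id)=4
  2: ids {3, 5, 7, 11} → COUNT(m.id)=4
  3: ids {1, 4, 6, 8} → COUNT(m.id)=4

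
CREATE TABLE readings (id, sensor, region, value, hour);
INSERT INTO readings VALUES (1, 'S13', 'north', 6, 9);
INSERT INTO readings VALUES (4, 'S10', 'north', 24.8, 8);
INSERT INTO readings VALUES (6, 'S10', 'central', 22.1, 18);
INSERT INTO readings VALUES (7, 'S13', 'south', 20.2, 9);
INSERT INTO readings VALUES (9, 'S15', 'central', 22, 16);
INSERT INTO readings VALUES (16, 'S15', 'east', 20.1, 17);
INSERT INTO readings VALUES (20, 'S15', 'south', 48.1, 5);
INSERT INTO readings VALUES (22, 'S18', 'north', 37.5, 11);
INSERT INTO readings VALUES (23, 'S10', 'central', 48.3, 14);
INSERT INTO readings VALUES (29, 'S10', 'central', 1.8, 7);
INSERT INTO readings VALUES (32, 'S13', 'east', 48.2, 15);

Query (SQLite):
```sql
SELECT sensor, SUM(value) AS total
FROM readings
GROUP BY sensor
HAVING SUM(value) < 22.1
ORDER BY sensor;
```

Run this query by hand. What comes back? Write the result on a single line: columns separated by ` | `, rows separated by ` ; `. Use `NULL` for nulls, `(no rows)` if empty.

(no rows)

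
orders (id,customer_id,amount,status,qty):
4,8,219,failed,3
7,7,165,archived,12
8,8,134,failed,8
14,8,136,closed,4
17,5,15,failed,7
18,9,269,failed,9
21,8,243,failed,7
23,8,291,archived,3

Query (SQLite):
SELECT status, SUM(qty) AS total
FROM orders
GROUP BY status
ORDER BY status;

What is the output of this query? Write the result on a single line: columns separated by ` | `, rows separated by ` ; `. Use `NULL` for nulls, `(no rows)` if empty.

Partition orders by status; compute SUM(qty) within each group.
  archived: ids {7, 23} → SUM(qty)=15
  closed: ids {14} → SUM(qty)=4
  failed: ids {4, 8, 17, 18, 21} → SUM(qty)=34

archived | 15 ; closed | 4 ; failed | 34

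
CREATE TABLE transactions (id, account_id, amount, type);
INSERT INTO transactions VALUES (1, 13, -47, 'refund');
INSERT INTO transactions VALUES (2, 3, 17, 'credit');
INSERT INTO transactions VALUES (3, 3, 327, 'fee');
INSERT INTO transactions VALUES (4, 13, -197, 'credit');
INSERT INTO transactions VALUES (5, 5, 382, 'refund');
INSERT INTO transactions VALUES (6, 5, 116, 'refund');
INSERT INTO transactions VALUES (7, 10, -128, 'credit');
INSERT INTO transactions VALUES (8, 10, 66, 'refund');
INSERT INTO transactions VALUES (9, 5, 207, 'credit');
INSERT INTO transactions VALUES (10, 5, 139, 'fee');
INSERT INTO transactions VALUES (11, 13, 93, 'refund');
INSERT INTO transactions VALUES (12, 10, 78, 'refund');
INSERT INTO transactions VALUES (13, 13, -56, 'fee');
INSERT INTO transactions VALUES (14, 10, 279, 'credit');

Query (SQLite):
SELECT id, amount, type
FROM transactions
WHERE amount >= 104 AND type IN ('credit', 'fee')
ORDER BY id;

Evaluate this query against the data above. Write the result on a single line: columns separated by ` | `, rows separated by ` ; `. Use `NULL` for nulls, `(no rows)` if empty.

amount >= 104: ids {3, 5, 6, 9, 10, 14}
type IN ('credit', 'fee'): ids {2, 3, 4, 7, 9, 10, 13, 14}
Combine with AND.

3 | 327 | fee ; 9 | 207 | credit ; 10 | 139 | fee ; 14 | 279 | credit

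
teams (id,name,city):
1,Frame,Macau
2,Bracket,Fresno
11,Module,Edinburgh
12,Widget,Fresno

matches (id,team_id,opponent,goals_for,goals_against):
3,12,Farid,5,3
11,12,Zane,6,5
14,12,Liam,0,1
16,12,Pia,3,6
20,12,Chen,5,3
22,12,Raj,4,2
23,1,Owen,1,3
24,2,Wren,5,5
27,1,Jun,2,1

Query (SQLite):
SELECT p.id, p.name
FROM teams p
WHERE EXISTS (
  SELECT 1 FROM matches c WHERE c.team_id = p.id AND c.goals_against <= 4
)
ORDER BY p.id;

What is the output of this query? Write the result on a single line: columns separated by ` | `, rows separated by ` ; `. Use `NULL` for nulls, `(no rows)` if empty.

For each teams row, check whether any matches with matching team_id has goals_against <= 4.
Keep rows where that is true.

1 | Frame ; 12 | Widget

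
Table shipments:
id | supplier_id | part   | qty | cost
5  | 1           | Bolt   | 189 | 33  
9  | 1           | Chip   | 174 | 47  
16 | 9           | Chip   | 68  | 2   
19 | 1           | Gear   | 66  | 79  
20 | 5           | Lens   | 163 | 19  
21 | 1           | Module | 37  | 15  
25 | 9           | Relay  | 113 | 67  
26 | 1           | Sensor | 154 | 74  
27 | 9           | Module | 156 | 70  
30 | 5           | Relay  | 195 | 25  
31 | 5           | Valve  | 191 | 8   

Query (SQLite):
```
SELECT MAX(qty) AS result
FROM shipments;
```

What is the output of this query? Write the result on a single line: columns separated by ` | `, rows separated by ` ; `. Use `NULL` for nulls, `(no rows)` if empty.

All qty values: [189, 174, 68, 66, 163, 37, 113, 154, 156, 195, 191].
MAX of non-NULL values = 195.

195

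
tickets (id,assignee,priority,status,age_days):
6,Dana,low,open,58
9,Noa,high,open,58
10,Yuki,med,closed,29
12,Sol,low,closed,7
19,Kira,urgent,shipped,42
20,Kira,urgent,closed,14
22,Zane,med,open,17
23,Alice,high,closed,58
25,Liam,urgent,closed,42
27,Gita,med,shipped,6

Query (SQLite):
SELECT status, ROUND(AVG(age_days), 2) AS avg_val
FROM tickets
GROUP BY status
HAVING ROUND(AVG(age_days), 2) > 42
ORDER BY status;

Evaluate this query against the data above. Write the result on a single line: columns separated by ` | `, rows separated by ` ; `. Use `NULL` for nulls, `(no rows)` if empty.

open | 44.33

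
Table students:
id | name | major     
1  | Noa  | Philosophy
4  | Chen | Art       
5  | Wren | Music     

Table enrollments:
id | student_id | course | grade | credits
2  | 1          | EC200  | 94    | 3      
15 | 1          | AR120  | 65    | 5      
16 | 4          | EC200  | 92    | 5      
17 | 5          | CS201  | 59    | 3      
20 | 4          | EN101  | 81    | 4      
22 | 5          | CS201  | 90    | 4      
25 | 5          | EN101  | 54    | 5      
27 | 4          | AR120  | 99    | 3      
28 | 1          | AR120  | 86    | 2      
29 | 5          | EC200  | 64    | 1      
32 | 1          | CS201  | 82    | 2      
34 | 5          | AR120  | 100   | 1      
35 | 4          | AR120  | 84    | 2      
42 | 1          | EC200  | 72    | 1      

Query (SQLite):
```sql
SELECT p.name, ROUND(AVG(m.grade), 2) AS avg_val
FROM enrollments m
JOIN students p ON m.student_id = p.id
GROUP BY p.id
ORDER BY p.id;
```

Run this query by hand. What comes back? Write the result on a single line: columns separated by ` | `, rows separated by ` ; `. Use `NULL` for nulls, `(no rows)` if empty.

Join each enrollments row to its students via student_id.
Group joined rows by students.id; compute ROUND(AVG(m.grade), 2) per group.
  1: ids {2, 15, 28, 32, 42} → ROUND(AVG(m.grade), 2)=79.8
  4: ids {16, 20, 27, 35} → ROUND(AVG(m.grade), 2)=89
  5: ids {17, 22, 25, 29, 34} → ROUND(AVG(m.grade), 2)=73.4

Noa | 79.8 ; Chen | 89 ; Wren | 73.4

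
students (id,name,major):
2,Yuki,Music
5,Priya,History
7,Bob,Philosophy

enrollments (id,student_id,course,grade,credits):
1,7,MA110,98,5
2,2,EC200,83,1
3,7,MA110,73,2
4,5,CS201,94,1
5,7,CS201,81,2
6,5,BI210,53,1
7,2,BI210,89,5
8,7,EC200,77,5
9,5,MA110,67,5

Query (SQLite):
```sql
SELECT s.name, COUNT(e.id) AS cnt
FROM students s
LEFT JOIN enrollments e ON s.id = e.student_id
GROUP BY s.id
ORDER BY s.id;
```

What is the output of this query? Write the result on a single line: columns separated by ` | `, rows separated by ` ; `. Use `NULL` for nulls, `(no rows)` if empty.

Yuki | 2 ; Priya | 3 ; Bob | 4

LEFT JOIN keeps every students row; unmatched ones get NULL for enrollments columns.
Group by students.id and compute COUNT(e.id). COUNT(col) of an all-NULL group is 0.
  2: ids {2, 7} → COUNT(e.id)=2
  5: ids {4, 6, 9} → COUNT(e.id)=3
  7: ids {1, 3, 5, 8} → COUNT(e.id)=4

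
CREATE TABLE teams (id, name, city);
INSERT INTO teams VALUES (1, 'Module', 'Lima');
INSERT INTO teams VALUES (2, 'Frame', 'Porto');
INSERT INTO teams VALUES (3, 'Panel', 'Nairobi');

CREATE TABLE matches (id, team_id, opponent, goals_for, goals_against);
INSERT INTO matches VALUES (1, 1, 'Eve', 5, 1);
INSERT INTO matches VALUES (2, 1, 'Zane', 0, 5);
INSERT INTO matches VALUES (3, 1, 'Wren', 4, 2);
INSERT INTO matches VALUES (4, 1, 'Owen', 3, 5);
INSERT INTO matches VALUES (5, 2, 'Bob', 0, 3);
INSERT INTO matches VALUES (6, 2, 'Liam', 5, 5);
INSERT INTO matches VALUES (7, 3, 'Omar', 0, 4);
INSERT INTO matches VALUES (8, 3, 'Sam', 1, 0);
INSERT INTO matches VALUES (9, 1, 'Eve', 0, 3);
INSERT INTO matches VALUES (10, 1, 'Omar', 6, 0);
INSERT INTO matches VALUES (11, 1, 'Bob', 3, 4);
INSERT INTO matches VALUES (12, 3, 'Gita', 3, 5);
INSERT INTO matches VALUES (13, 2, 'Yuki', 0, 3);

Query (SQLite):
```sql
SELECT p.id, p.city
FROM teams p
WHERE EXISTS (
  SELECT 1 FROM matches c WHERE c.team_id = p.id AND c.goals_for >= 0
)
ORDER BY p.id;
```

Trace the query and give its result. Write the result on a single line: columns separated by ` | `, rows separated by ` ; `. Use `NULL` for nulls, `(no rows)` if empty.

For each teams row, check whether any matches with matching team_id has goals_for >= 0.
Keep rows where that is true.

1 | Lima ; 2 | Porto ; 3 | Nairobi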